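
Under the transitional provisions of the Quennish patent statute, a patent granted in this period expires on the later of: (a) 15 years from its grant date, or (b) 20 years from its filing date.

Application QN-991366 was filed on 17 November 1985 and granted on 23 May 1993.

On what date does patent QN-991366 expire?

2008-05-23

(a) grant + 15 years → 23 May 2008.
(b) filing + 20 years → 17 November 2005.
Later of the two: 23 May 2008.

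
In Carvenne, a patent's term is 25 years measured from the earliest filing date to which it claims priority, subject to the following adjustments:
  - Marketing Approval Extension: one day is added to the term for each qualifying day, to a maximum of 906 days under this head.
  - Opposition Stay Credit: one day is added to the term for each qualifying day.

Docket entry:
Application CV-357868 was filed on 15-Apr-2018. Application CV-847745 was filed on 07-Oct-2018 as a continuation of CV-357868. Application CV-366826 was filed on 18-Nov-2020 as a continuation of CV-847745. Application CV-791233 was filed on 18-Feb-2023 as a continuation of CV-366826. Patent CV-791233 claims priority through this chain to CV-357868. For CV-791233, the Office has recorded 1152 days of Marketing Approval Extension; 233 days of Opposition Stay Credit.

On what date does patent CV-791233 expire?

May 28, 2046

Earliest priority filing: 15 April 2018.
Base term: 15 April 2018 + 25 years → 15 April 2043.
Marketing Approval Extension: 1152 days claimed exceeds the 906-day cap, so +906 days → 7 October 2045.
Opposition Stay Credit: +233 days → 28 May 2046.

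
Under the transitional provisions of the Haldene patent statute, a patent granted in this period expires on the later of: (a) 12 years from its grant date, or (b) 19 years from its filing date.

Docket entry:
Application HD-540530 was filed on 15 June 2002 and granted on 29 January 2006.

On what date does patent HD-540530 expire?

(a) grant + 12 years → 29 January 2018.
(b) filing + 19 years → 15 June 2021.
Later of the two: 15 June 2021.

2021-06-15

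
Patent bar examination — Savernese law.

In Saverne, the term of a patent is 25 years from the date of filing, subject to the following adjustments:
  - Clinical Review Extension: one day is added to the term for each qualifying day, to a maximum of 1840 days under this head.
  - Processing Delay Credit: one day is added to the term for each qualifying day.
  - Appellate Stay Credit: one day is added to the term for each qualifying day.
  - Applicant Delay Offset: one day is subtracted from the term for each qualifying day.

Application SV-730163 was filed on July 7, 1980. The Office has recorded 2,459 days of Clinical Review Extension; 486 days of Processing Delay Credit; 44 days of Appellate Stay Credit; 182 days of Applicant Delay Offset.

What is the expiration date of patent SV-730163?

July 4, 2011

Base term: filing date + 25 years → 7 July 2005.
Clinical Review Extension: 2459 days claimed exceeds the 1840-day cap, so +1840 days → 21 July 2010.
Processing Delay Credit: +486 days → 19 November 2011.
Appellate Stay Credit: +44 days → 2 January 2012.
Applicant Delay Offset: −182 days → 4 July 2011.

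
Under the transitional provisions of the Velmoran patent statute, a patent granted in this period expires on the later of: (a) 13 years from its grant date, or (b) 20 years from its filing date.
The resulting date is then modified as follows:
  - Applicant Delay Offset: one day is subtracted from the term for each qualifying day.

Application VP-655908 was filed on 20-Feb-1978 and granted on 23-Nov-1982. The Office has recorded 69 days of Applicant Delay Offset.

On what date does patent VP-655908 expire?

(a) grant + 13 years → 23 November 1995.
(b) filing + 20 years → 20 February 1998.
Later of the two: 20 February 1998.
Applicant Delay Offset: −69 days → 13 December 1997.

1997-12-13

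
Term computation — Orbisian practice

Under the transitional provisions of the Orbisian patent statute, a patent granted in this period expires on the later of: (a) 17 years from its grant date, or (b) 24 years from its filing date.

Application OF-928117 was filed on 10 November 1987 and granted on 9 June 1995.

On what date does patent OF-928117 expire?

2012-06-09

(a) grant + 17 years → 9 June 2012.
(b) filing + 24 years → 10 November 2011.
Later of the two: 9 June 2012.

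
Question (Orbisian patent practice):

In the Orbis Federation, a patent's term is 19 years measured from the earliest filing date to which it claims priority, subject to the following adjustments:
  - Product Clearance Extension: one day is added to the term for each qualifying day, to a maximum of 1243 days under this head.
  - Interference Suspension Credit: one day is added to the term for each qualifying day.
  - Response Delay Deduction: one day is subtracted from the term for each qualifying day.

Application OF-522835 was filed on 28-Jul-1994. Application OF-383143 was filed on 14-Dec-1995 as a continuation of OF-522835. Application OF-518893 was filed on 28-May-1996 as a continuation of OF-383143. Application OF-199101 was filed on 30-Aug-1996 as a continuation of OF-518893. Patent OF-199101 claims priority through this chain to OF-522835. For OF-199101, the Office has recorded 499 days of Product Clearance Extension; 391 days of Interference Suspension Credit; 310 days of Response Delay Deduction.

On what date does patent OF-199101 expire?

Earliest priority filing: 28 July 1994.
Base term: 28 July 1994 + 19 years → 28 July 2013.
Product Clearance Extension: 499 days (within the 1243-day cap) → +499 days → 9 December 2014.
Interference Suspension Credit: +391 days → 4 January 2016.
Response Delay Deduction: −310 days → 28 February 2015.

February 28, 2015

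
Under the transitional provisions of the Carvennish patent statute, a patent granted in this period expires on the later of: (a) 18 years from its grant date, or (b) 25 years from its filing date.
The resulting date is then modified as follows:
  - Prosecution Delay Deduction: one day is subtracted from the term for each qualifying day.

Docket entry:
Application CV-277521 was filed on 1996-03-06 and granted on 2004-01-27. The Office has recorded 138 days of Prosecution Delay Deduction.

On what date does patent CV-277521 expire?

(a) grant + 18 years → 27 January 2022.
(b) filing + 25 years → 6 March 2021.
Later of the two: 27 January 2022.
Prosecution Delay Deduction: −138 days → 11 September 2021.

2021-09-11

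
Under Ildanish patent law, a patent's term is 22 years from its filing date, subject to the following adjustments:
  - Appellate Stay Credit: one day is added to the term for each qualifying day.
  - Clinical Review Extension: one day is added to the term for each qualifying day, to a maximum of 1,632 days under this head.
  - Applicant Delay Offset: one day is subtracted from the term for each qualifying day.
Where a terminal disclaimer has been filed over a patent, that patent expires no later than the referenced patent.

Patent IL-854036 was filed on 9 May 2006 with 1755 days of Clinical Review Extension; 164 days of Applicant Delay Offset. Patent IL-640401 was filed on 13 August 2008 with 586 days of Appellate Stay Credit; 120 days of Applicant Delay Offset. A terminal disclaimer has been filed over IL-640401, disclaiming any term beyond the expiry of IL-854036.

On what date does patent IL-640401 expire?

Natural term of IL-640401:
  Base: filing + 22 years → 13 August 2030.
  Appellate Stay Credit: +586 days → 21 March 2032.
  Applicant Delay Offset: −120 days → 22 November 2031.
Expiry of referenced patent IL-854036:
  Base: filing + 22 years → 9 May 2028.
  Clinical Review Extension: 1755 days claimed exceeds the 1632-day cap, so +1632 days → 27 October 2032.
  Applicant Delay Offset: −164 days → 16 May 2032.
Terminal disclaimer: IL-640401 expires on the earlier of 22 November 2031 and 16 May 2032.

November 22, 2031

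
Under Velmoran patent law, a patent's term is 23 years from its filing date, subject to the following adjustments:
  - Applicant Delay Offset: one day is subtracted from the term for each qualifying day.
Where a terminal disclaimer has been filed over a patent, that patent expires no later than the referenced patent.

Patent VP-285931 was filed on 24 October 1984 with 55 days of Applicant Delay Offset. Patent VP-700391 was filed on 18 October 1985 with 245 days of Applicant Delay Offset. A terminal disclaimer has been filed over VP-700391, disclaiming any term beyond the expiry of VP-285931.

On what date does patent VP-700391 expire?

2007-08-30

Natural term of VP-700391:
  Base: filing + 23 years → 18 October 2008.
  Applicant Delay Offset: −245 days → 16 February 2008.
Expiry of referenced patent VP-285931:
  Base: filing + 23 years → 24 October 2007.
  Applicant Delay Offset: −55 days → 30 August 2007.
Terminal disclaimer: VP-700391 expires on the earlier of 16 February 2008 and 30 August 2007.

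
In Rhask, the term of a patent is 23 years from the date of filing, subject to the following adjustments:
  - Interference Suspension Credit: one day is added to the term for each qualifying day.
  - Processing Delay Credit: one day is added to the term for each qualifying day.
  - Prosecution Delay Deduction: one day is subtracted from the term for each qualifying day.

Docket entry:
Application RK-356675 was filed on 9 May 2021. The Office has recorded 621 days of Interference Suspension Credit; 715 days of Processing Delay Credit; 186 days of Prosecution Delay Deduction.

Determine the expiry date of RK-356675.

Base term: filing date + 23 years → 9 May 2044.
Interference Suspension Credit: +621 days → 20 January 2046.
Processing Delay Credit: +715 days → 5 January 2048.
Prosecution Delay Deduction: −186 days → 3 July 2047.

July 3, 2047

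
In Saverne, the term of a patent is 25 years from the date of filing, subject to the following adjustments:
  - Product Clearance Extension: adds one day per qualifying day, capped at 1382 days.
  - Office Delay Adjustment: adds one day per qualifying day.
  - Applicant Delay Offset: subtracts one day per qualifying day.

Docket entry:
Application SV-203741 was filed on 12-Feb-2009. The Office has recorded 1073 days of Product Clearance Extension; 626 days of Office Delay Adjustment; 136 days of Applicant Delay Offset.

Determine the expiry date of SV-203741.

Base term: filing date + 25 years → 12 February 2034.
Product Clearance Extension: 1073 days (within the 1382-day cap) → +1073 days → 20 January 2037.
Office Delay Adjustment: +626 days → 8 October 2038.
Applicant Delay Offset: −136 days → 25 May 2038.

2038-05-25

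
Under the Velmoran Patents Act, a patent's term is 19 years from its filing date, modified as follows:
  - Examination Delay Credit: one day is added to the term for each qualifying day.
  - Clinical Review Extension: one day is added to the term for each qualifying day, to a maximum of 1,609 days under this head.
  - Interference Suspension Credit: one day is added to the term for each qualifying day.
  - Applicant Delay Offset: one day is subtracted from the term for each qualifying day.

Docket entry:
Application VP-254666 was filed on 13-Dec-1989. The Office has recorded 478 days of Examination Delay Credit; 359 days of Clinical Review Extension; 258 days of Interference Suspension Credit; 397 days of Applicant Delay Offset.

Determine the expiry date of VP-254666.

Base term: filing date + 19 years → 13 December 2008.
Examination Delay Credit: +478 days → 5 April 2010.
Clinical Review Extension: 359 days (within the 1609-day cap) → +359 days → 30 March 2011.
Interference Suspension Credit: +258 days → 13 December 2011.
Applicant Delay Offset: −397 days → 11 November 2010.

November 11, 2010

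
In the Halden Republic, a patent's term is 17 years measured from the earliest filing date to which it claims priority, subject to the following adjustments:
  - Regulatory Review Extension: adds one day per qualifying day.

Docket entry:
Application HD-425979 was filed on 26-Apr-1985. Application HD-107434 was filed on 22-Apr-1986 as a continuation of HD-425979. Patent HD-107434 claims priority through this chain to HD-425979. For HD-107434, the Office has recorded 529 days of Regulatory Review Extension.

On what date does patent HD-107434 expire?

Earliest priority filing: 26 April 1985.
Base term: 26 April 1985 + 17 years → 26 April 2002.
Regulatory Review Extension: +529 days → 7 October 2003.

2003-10-07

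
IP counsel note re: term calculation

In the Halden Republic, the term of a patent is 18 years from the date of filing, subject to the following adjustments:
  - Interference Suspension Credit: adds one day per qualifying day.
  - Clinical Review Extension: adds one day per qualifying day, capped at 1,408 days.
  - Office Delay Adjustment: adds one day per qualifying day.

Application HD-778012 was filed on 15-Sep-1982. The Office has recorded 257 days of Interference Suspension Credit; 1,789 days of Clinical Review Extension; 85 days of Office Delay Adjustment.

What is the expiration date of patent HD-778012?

July 1, 2005

Base term: filing date + 18 years → 15 September 2000.
Interference Suspension Credit: +257 days → 30 May 2001.
Clinical Review Extension: 1789 days claimed exceeds the 1408-day cap, so +1408 days → 7 April 2005.
Office Delay Adjustment: +85 days → 1 July 2005.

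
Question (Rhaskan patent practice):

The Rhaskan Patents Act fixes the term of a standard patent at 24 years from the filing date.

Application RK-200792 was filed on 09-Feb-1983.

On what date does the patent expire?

Filing date + 24 years → 9 February 2007.

2007-02-09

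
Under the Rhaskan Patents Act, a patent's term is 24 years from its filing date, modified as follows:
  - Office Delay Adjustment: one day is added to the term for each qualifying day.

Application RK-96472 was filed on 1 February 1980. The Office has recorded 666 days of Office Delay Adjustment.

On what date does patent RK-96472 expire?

2005-11-28

Base term: filing date + 24 years → 1 February 2004.
Office Delay Adjustment: +666 days → 28 November 2005.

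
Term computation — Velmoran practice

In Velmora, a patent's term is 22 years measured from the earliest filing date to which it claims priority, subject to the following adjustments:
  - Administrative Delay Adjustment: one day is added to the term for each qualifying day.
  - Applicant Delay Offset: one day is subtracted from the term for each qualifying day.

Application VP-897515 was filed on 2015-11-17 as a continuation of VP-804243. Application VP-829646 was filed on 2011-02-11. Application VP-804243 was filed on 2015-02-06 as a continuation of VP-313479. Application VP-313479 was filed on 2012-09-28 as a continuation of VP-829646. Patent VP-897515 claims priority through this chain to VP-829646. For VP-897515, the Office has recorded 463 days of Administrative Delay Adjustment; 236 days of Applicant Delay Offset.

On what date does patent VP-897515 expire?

2033-09-26

Earliest priority filing: 11 February 2011.
Base term: 11 February 2011 + 22 years → 11 February 2033.
Administrative Delay Adjustment: +463 days → 20 May 2034.
Applicant Delay Offset: −236 days → 26 September 2033.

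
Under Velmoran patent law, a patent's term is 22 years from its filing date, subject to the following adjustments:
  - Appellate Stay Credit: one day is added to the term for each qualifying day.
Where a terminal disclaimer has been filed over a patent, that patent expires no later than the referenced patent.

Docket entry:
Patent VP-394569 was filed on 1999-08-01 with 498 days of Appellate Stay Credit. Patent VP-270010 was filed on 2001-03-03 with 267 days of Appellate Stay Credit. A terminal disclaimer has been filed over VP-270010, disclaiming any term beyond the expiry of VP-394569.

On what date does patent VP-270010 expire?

Natural term of VP-270010:
  Base: filing + 22 years → 3 March 2023.
  Appellate Stay Credit: +267 days → 25 November 2023.
Expiry of referenced patent VP-394569:
  Base: filing + 22 years → 1 August 2021.
  Appellate Stay Credit: +498 days → 12 December 2022.
Terminal disclaimer: VP-270010 expires on the earlier of 25 November 2023 and 12 December 2022.

2022-12-12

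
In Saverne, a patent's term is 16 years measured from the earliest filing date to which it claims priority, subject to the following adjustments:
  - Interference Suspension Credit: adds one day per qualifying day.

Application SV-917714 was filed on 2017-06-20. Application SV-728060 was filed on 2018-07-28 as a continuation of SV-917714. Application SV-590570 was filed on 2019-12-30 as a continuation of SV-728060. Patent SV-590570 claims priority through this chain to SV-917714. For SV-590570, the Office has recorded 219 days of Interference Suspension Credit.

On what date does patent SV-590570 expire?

2034-01-25

Earliest priority filing: 20 June 2017.
Base term: 20 June 2017 + 16 years → 20 June 2033.
Interference Suspension Credit: +219 days → 25 January 2034.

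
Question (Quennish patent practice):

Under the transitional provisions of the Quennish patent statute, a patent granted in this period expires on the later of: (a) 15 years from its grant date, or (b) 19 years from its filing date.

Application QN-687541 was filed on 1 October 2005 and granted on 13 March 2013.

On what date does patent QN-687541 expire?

(a) grant + 15 years → 13 March 2028.
(b) filing + 19 years → 1 October 2024.
Later of the two: 13 March 2028.

2028-03-13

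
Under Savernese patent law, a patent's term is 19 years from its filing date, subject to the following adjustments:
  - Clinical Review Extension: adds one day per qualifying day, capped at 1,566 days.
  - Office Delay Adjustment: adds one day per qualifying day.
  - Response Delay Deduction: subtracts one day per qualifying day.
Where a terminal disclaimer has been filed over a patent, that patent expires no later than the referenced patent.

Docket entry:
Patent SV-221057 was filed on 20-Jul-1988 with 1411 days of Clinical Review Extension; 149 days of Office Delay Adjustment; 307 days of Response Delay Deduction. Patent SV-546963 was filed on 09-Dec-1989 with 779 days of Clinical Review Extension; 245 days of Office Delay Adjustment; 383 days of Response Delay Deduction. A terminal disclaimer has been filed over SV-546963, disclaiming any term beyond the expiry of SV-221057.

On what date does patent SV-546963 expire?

Natural term of SV-546963:
  Base: filing + 19 years → 9 December 2008.
  Clinical Review Extension: 779 days (within the 1566-day cap) → +779 days → 27 January 2011.
  Office Delay Adjustment: +245 days → 29 September 2011.
  Response Delay Deduction: −383 days → 11 September 2010.
Expiry of referenced patent SV-221057:
  Base: filing + 19 years → 20 July 2007.
  Clinical Review Extension: 1411 days (within the 1566-day cap) → +1411 days → 31 May 2011.
  Office Delay Adjustment: +149 days → 27 October 2011.
  Response Delay Deduction: −307 days → 24 December 2010.
Terminal disclaimer: SV-546963 expires on the earlier of 11 September 2010 and 24 December 2010.

2010-09-11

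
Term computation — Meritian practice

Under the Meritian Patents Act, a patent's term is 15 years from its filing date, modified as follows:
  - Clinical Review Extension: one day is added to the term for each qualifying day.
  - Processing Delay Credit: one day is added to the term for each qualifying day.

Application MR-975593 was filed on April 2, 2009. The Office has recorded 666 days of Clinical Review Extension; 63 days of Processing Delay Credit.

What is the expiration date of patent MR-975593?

April 1, 2026

Base term: filing date + 15 years → 2 April 2024.
Clinical Review Extension: +666 days → 28 January 2026.
Processing Delay Credit: +63 days → 1 April 2026.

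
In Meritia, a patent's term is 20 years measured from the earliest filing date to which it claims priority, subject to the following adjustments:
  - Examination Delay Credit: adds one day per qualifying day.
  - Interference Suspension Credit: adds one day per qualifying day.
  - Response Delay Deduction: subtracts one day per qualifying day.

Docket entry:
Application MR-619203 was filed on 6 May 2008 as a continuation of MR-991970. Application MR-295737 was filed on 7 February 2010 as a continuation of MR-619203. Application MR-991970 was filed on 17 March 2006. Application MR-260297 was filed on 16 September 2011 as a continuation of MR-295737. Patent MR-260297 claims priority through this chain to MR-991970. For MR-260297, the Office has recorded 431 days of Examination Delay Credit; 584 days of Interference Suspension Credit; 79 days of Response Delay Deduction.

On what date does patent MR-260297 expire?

Earliest priority filing: 17 March 2006.
Base term: 17 March 2006 + 20 years → 17 March 2026.
Examination Delay Credit: +431 days → 22 May 2027.
Interference Suspension Credit: +584 days → 26 December 2028.
Response Delay Deduction: −79 days → 8 October 2028.

October 8, 2028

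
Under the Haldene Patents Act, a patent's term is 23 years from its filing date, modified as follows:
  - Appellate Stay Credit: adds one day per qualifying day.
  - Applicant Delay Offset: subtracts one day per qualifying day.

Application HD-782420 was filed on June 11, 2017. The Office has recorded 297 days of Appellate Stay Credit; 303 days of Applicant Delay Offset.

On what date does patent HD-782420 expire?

June 5, 2040

Base term: filing date + 23 years → 11 June 2040.
Appellate Stay Credit: +297 days → 4 April 2041.
Applicant Delay Offset: −303 days → 5 June 2040.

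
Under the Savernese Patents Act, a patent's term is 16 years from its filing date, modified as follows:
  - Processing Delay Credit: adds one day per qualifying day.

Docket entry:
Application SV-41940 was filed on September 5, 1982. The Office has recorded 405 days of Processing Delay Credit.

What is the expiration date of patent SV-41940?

1999-10-15

Base term: filing date + 16 years → 5 September 1998.
Processing Delay Credit: +405 days → 15 October 1999.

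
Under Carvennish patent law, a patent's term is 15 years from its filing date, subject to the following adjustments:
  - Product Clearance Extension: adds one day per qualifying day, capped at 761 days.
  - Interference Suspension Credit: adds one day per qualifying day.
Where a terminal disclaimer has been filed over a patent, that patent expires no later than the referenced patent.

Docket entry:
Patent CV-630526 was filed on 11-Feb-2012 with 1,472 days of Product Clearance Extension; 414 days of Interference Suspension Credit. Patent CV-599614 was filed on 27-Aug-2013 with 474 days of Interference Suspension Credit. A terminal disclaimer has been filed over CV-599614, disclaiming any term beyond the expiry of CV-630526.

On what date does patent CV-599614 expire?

Natural term of CV-599614:
  Base: filing + 15 years → 27 August 2028.
  Interference Suspension Credit: +474 days → 14 December 2029.
Expiry of referenced patent CV-630526:
  Base: filing + 15 years → 11 February 2027.
  Product Clearance Extension: 1472 days claimed exceeds the 761-day cap, so +761 days → 13 March 2029.
  Interference Suspension Credit: +414 days → 1 May 2030.
Terminal disclaimer: CV-599614 expires on the earlier of 14 December 2029 and 1 May 2030.

2029-12-14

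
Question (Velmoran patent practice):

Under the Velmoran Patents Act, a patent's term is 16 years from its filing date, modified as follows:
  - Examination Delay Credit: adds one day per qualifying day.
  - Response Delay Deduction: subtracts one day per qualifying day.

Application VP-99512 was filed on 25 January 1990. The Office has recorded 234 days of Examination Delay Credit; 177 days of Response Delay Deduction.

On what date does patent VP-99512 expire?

2006-03-23

Base term: filing date + 16 years → 25 January 2006.
Examination Delay Credit: +234 days → 16 September 2006.
Response Delay Deduction: −177 days → 23 March 2006.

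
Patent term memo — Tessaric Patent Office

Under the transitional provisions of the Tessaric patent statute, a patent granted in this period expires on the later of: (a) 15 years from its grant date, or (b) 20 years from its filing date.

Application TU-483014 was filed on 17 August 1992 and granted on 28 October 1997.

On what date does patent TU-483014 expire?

(a) grant + 15 years → 28 October 2012.
(b) filing + 20 years → 17 August 2012.
Later of the two: 28 October 2012.

October 28, 2012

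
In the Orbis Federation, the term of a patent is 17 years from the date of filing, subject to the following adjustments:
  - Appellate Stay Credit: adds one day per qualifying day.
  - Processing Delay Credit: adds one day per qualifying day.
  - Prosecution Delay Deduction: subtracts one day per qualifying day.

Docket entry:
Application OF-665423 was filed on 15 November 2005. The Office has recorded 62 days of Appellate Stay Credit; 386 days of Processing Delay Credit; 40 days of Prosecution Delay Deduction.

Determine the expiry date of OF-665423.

Base term: filing date + 17 years → 15 November 2022.
Appellate Stay Credit: +62 days → 16 January 2023.
Processing Delay Credit: +386 days → 6 February 2024.
Prosecution Delay Deduction: −40 days → 28 December 2023.

December 28, 2023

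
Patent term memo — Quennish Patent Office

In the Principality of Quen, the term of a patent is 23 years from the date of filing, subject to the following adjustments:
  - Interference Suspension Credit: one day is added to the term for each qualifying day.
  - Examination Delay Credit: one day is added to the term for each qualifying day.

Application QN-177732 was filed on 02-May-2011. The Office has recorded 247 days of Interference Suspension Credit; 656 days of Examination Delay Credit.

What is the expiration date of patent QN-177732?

Base term: filing date + 23 years → 2 May 2034.
Interference Suspension Credit: +247 days → 4 January 2035.
Examination Delay Credit: +656 days → 21 October 2036.

October 21, 2036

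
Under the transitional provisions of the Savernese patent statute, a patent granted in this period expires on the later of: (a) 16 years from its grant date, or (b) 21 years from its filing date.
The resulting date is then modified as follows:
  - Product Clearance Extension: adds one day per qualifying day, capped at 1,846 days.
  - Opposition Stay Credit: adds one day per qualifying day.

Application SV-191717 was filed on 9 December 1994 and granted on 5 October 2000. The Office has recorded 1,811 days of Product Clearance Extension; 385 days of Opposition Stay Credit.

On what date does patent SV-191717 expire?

(a) grant + 16 years → 5 October 2016.
(b) filing + 21 years → 9 December 2015.
Later of the two: 5 October 2016.
Product Clearance Extension: 1811 days (within the 1846-day cap) → +1811 days → 20 September 2021.
Opposition Stay Credit: +385 days → 10 October 2022.

October 10, 2022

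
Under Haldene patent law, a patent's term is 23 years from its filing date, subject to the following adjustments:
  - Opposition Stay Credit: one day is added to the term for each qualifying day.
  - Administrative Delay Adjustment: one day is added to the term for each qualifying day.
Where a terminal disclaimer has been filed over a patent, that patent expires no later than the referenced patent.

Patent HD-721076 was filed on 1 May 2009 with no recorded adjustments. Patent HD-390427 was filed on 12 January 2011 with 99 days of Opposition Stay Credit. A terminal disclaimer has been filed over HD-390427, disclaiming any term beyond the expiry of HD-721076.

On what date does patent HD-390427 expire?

2032-05-01

Natural term of HD-390427:
  Base: filing + 23 years → 12 January 2034.
  Opposition Stay Credit: +99 days → 21 April 2034.
Expiry of referenced patent HD-721076:
  Base: filing + 23 years → 1 May 2032.
Terminal disclaimer: HD-390427 expires on the earlier of 21 April 2034 and 1 May 2032.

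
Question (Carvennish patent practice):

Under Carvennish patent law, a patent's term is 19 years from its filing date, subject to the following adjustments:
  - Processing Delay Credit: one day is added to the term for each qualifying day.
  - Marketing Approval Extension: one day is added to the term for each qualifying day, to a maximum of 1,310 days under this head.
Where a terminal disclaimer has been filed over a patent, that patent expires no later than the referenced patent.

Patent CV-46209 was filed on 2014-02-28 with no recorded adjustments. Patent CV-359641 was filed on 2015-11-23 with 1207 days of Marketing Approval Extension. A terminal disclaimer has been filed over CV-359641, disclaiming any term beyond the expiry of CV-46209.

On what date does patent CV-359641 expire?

February 28, 2033

Natural term of CV-359641:
  Base: filing + 19 years → 23 November 2034.
  Marketing Approval Extension: 1207 days (within the 1310-day cap) → +1207 days → 14 March 2038.
Expiry of referenced patent CV-46209:
  Base: filing + 19 years → 28 February 2033.
Terminal disclaimer: CV-359641 expires on the earlier of 14 March 2038 and 28 February 2033.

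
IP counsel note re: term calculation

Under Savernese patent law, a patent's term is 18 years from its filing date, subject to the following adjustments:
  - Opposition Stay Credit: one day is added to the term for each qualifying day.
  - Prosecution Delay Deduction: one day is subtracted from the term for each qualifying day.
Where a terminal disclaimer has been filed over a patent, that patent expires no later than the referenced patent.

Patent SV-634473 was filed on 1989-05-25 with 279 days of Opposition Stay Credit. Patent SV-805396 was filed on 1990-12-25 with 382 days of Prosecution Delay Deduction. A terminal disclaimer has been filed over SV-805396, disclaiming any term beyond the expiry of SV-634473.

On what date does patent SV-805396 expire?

December 9, 2007

Natural term of SV-805396:
  Base: filing + 18 years → 25 December 2008.
  Prosecution Delay Deduction: −382 days → 9 December 2007.
Expiry of referenced patent SV-634473:
  Base: filing + 18 years → 25 May 2007.
  Opposition Stay Credit: +279 days → 28 February 2008.
Terminal disclaimer: SV-805396 expires on the earlier of 9 December 2007 and 28 February 2008.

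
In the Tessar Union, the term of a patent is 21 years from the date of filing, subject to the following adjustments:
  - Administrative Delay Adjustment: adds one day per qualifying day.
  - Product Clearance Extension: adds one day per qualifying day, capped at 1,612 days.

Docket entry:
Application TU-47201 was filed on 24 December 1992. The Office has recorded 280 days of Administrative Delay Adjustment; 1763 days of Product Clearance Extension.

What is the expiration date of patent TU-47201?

February 28, 2019

Base term: filing date + 21 years → 24 December 2013.
Administrative Delay Adjustment: +280 days → 30 September 2014.
Product Clearance Extension: 1763 days claimed exceeds the 1612-day cap, so +1612 days → 28 February 2019.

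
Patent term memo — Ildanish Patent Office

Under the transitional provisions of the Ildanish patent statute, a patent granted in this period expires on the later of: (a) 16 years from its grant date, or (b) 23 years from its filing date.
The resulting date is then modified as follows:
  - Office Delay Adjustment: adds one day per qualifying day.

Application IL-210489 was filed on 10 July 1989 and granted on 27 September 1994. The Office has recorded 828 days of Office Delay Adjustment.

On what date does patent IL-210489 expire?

October 16, 2014

(a) grant + 16 years → 27 September 2010.
(b) filing + 23 years → 10 July 2012.
Later of the two: 10 July 2012.
Office Delay Adjustment: +828 days → 16 October 2014.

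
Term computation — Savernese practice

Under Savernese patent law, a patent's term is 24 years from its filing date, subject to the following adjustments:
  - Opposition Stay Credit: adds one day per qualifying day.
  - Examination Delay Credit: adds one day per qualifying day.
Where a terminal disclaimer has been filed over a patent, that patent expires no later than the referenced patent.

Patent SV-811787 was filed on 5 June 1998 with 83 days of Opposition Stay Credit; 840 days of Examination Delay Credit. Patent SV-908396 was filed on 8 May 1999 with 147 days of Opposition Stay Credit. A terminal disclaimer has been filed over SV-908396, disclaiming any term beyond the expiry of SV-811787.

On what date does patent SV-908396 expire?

October 2, 2023

Natural term of SV-908396:
  Base: filing + 24 years → 8 May 2023.
  Opposition Stay Credit: +147 days → 2 October 2023.
Expiry of referenced patent SV-811787:
  Base: filing + 24 years → 5 June 2022.
  Opposition Stay Credit: +83 days → 27 August 2022.
  Examination Delay Credit: +840 days → 14 December 2024.
Terminal disclaimer: SV-908396 expires on the earlier of 2 October 2023 and 14 December 2024.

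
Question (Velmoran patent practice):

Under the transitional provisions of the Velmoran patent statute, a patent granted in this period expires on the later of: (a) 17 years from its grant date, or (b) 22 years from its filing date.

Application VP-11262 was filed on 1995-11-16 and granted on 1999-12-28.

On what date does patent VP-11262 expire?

2017-11-16

(a) grant + 17 years → 28 December 2016.
(b) filing + 22 years → 16 November 2017.
Later of the two: 16 November 2017.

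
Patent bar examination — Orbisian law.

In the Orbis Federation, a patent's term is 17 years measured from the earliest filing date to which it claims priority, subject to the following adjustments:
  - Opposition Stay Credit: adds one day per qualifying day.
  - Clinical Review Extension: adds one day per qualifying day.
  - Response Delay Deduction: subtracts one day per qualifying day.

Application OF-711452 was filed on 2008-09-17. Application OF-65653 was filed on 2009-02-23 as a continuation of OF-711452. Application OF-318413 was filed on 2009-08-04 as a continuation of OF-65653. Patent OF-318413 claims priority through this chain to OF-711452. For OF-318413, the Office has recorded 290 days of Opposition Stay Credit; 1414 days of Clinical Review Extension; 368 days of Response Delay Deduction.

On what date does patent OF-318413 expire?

2029-05-15

Earliest priority filing: 17 September 2008.
Base term: 17 September 2008 + 17 years → 17 September 2025.
Opposition Stay Credit: +290 days → 4 July 2026.
Clinical Review Extension: +1414 days → 18 May 2030.
Response Delay Deduction: −368 days → 15 May 2029.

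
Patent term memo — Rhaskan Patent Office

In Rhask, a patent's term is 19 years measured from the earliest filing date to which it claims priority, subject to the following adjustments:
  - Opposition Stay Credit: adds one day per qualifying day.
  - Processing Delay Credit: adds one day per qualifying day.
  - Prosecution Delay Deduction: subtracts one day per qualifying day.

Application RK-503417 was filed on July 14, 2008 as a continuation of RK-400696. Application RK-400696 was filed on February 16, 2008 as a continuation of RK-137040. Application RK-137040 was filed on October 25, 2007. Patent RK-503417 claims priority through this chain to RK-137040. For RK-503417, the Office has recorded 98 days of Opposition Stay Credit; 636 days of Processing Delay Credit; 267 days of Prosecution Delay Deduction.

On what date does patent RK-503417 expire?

Earliest priority filing: 25 October 2007.
Base term: 25 October 2007 + 19 years → 25 October 2026.
Opposition Stay Credit: +98 days → 31 January 2027.
Processing Delay Credit: +636 days → 28 October 2028.
Prosecution Delay Deduction: −267 days → 4 February 2028.

February 4, 2028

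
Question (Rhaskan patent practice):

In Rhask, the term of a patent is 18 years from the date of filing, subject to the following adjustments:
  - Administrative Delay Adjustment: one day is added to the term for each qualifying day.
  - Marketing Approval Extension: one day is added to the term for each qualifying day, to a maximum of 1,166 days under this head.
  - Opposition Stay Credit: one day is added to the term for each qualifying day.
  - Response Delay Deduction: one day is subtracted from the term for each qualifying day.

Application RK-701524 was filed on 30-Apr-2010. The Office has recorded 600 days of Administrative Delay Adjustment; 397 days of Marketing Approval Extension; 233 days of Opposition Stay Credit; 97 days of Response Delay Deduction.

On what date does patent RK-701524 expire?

Base term: filing date + 18 years → 30 April 2028.
Administrative Delay Adjustment: +600 days → 21 December 2029.
Marketing Approval Extension: 397 days (within the 1166-day cap) → +397 days → 22 January 2031.
Opposition Stay Credit: +233 days → 12 September 2031.
Response Delay Deduction: −97 days → 7 June 2031.

June 7, 2031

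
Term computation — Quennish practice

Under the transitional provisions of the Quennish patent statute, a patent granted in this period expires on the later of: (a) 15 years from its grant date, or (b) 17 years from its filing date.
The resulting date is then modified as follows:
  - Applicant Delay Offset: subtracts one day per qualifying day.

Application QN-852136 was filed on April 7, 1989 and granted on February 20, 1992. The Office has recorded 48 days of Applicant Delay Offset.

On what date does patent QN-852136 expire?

2007-01-03

(a) grant + 15 years → 20 February 2007.
(b) filing + 17 years → 7 April 2006.
Later of the two: 20 February 2007.
Applicant Delay Offset: −48 days → 3 January 2007.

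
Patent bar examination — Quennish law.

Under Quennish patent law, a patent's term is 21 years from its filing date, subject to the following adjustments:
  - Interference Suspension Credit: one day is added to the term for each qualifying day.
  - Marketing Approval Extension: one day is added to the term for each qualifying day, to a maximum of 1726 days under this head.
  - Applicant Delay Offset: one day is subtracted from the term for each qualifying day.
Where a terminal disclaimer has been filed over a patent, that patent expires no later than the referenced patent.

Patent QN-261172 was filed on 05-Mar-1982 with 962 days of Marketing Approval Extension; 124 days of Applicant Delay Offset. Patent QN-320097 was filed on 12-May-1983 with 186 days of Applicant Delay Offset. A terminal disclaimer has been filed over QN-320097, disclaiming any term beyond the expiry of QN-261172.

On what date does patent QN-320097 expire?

Natural term of QN-320097:
  Base: filing + 21 years → 12 May 2004.
  Applicant Delay Offset: −186 days → 8 November 2003.
Expiry of referenced patent QN-261172:
  Base: filing + 21 years → 5 March 2003.
  Marketing Approval Extension: 962 days (within the 1726-day cap) → +962 days → 22 October 2005.
  Applicant Delay Offset: −124 days → 20 June 2005.
Terminal disclaimer: QN-320097 expires on the earlier of 8 November 2003 and 20 June 2005.

November 8, 2003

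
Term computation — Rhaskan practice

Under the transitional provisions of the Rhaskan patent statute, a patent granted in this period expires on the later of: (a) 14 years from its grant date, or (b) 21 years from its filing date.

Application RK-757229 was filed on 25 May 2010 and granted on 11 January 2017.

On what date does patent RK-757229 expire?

(a) grant + 14 years → 11 January 2031.
(b) filing + 21 years → 25 May 2031.
Later of the two: 25 May 2031.

May 25, 2031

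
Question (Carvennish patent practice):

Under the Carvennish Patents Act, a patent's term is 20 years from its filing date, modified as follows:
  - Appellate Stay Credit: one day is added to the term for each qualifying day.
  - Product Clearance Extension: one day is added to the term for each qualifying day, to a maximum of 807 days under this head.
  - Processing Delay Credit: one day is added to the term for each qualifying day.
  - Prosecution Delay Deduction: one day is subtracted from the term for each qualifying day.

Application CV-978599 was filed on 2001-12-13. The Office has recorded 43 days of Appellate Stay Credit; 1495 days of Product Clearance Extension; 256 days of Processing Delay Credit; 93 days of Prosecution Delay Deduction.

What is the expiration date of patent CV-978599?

Base term: filing date + 20 years → 13 December 2021.
Appellate Stay Credit: +43 days → 25 January 2022.
Product Clearance Extension: 1495 days claimed exceeds the 807-day cap, so +807 days → 11 April 2024.
Processing Delay Credit: +256 days → 23 December 2024.
Prosecution Delay Deduction: −93 days → 21 September 2024.

2024-09-21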